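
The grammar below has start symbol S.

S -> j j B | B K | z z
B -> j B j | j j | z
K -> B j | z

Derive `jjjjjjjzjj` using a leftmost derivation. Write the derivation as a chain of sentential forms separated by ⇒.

S⇒BK⇒jBjK⇒jjBjjK⇒jjjjjjK⇒jjjjjjBj⇒jjjjjjjBjj⇒jjjjjjjzjj

S ⇒ BK   [S -> B K]
BK ⇒ jBjK   [B -> j B j]
jBjK ⇒ jjBjjK   [B -> j B j]
jjBjjK ⇒ jjjjjjK   [B -> j j]
jjjjjjK ⇒ jjjjjjBj   [K -> B j]
jjjjjjBj ⇒ jjjjjjjBjj   [B -> j B j]
jjjjjjjBjj ⇒ jjjjjjjzjj   [B -> z]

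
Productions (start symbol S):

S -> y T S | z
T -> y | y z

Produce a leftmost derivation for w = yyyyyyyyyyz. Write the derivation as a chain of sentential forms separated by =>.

S => yTS   [S -> y T S]
yTS => yyS   [T -> y]
yyS => yyyTS   [S -> y T S]
yyyTS => yyyyS   [T -> y]
yyyyS => yyyyyTS   [S -> y T S]
yyyyyTS => yyyyyyS   [T -> y]
yyyyyyS => yyyyyyyTS   [S -> y T S]
yyyyyyyTS => yyyyyyyyS   [T -> y]
yyyyyyyyS => yyyyyyyyyTS   [S -> y T S]
yyyyyyyyyTS => yyyyyyyyyyS   [T -> y]
yyyyyyyyyyS => yyyyyyyyyyz   [S -> z]

S => yTS => yyS => yyyTS => yyyyS => yyyyyTS => yyyyyyS => yyyyyyyTS => yyyyyyyyS => yyyyyyyyyTS => yyyyyyyyyyS => yyyyyyyyyyz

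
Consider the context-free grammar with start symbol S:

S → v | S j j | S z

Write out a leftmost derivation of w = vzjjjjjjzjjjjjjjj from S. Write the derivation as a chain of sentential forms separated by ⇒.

S⇒Sjj⇒Sjjjj⇒Sjjjjjj⇒Sjjjjjjjj⇒Szjjjjjjjj⇒Sjjzjjjjjjjj⇒Sjjjjzjjjjjjjj⇒Sjjjjjjzjjjjjjjj⇒Szjjjjjjzjjjjjjjj⇒vzjjjjjjzjjjjjjjj

S ⇒ Sjj   [S → S j j]
Sjj ⇒ Sjjjj   [S → S j j]
Sjjjj ⇒ Sjjjjjj   [S → S j j]
Sjjjjjj ⇒ Sjjjjjjjj   [S → S j j]
Sjjjjjjjj ⇒ Szjjjjjjjj   [S → S z]
Szjjjjjjjj ⇒ Sjjzjjjjjjjj   [S → S j j]
Sjjzjjjjjjjj ⇒ Sjjjjzjjjjjjjj   [S → S j j]
Sjjjjzjjjjjjjj ⇒ Sjjjjjjzjjjjjjjj   [S → S j j]
Sjjjjjjzjjjjjjjj ⇒ Szjjjjjjzjjjjjjjj   [S → S z]
Szjjjjjjzjjjjjjjj ⇒ vzjjjjjjzjjjjjjjj   [S → v]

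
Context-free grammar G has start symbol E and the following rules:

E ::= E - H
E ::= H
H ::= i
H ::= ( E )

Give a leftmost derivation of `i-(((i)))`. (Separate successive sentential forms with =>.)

E => E-H   [E ::= E - H]
E-H => H-H   [E ::= H]
H-H => i-H   [H ::= i]
i-H => i-(E)   [H ::= ( E )]
i-(E) => i-(H)   [E ::= H]
i-(H) => i-((E))   [H ::= ( E )]
i-((E)) => i-((H))   [E ::= H]
i-((H)) => i-(((E)))   [H ::= ( E )]
i-(((E))) => i-(((H)))   [E ::= H]
i-(((H))) => i-(((i)))   [H ::= i]

E => E-H => H-H => i-H => i-(E) => i-(H) => i-((E)) => i-((H)) => i-(((E))) => i-(((H))) => i-(((i)))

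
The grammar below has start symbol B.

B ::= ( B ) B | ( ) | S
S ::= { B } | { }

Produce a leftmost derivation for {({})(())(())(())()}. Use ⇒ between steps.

B ⇒ S ⇒ {B} ⇒ {(B)B} ⇒ {(S)B} ⇒ {({})B} ⇒ {({})(B)B} ⇒ {({})(())B} ⇒ {({})(())(B)B} ⇒ {({})(())(())B} ⇒ {({})(())(())(B)B} ⇒ {({})(())(())(())B} ⇒ {({})(())(())(())()}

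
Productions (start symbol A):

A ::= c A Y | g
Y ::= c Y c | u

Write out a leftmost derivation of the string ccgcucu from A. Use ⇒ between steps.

A ⇒ cAY ⇒ ccAYY ⇒ ccgYY ⇒ ccgcYcY ⇒ ccgcucY ⇒ ccgcucu

A ⇒ cAY   [A ::= c A Y]
cAY ⇒ ccAYY   [A ::= c A Y]
ccAYY ⇒ ccgYY   [A ::= g]
ccgYY ⇒ ccgcYcY   [Y ::= c Y c]
ccgcYcY ⇒ ccgcucY   [Y ::= u]
ccgcucY ⇒ ccgcucu   [Y ::= u]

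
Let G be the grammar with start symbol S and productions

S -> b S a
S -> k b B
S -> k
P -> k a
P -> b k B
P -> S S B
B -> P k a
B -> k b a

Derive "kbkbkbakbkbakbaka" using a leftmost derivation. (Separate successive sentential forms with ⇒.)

S ⇒ kbB   [S -> k b B]
kbB ⇒ kbPka   [B -> P k a]
kbPka ⇒ kbSSBka   [P -> S S B]
kbSSBka ⇒ kbkbBSBka   [S -> k b B]
kbkbBSBka ⇒ kbkbkbaSBka   [B -> k b a]
kbkbkbaSBka ⇒ kbkbkbakbBBka   [S -> k b B]
kbkbkbakbBBka ⇒ kbkbkbakbkbaBka   [B -> k b a]
kbkbkbakbkbaBka ⇒ kbkbkbakbkbakbaka   [B -> k b a]

S ⇒ kbB ⇒ kbPka ⇒ kbSSBka ⇒ kbkbBSBka ⇒ kbkbkbaSBka ⇒ kbkbkbakbBBka ⇒ kbkbkbakbkbaBka ⇒ kbkbkbakbkbakbaka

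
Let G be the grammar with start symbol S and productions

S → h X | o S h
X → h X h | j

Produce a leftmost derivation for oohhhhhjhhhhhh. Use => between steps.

S => oSh   [S → o S h]
oSh => ooShh   [S → o S h]
ooShh => oohXhh   [S → h X]
oohXhh => oohhXhhh   [X → h X h]
oohhXhhh => oohhhXhhhh   [X → h X h]
oohhhXhhhh => oohhhhXhhhhh   [X → h X h]
oohhhhXhhhhh => oohhhhhXhhhhhh   [X → h X h]
oohhhhhXhhhhhh => oohhhhhjhhhhhh   [X → j]

S => oSh => ooShh => oohXhh => oohhXhhh => oohhhXhhhh => oohhhhXhhhhh => oohhhhhXhhhhhh => oohhhhhjhhhhhh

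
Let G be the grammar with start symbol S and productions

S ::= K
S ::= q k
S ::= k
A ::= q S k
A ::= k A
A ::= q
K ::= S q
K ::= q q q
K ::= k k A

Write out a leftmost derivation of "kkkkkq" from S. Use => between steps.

S => K => kkA => kkkA => kkkkA => kkkkkA => kkkkkq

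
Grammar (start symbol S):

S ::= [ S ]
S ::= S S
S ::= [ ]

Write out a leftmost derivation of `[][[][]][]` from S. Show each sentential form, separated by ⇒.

S ⇒ SS ⇒ []S ⇒ []SS ⇒ [][S]S ⇒ [][SS]S ⇒ [][[]S]S ⇒ [][[][]]S ⇒ [][[][]][]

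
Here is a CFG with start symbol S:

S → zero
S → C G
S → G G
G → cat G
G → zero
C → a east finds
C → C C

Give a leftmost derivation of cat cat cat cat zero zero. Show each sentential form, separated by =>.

S => G G => cat G G => cat cat G G => cat cat cat G G => cat cat cat cat G G => cat cat cat cat zero G => cat cat cat cat zero zero

S => G G   [S → G G]
G G => cat G G   [G → cat G]
cat G G => cat cat G G   [G → cat G]
cat cat G G => cat cat cat G G   [G → cat G]
cat cat cat G G => cat cat cat cat G G   [G → cat G]
cat cat cat cat G G => cat cat cat cat zero G   [G → zero]
cat cat cat cat zero G => cat cat cat cat zero zero   [G → zero]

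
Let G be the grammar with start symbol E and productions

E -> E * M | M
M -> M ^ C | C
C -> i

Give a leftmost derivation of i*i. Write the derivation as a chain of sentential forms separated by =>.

E => E*M   [E -> E * M]
E*M => M*M   [E -> M]
M*M => C*M   [M -> C]
C*M => i*M   [C -> i]
i*M => i*C   [M -> C]
i*C => i*i   [C -> i]

E => E*M => M*M => C*M => i*M => i*C => i*i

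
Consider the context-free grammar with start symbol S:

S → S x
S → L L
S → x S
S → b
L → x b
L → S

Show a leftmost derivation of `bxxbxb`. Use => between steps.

S=>LL=>SL=>bL=>bS=>bxS=>bxLL=>bxxbL=>bxxbS=>bxxbxS=>bxxbxb

S => LL   [S → L L]
LL => SL   [L → S]
SL => bL   [S → b]
bL => bS   [L → S]
bS => bxS   [S → x S]
bxS => bxLL   [S → L L]
bxLL => bxxbL   [L → x b]
bxxbL => bxxbS   [L → S]
bxxbS => bxxbxS   [S → x S]
bxxbxS => bxxbxb   [S → b]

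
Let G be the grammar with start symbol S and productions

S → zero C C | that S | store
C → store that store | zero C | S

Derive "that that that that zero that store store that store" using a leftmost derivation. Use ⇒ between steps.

S ⇒ that S   [S → that S]
that S ⇒ that that S   [S → that S]
that that S ⇒ that that that S   [S → that S]
that that that S ⇒ that that that that S   [S → that S]
that that that that S ⇒ that that that that zero C C   [S → zero C C]
that that that that zero C C ⇒ that that that that zero S C   [C → S]
that that that that zero S C ⇒ that that that that zero that S C   [S → that S]
that that that that zero that S C ⇒ that that that that zero that store C   [S → store]
that that that that zero that store C ⇒ that that that that zero that store store that store   [C → store that store]

S ⇒ that S ⇒ that that S ⇒ that that that S ⇒ that that that that S ⇒ that that that that zero C C ⇒ that that that that zero S C ⇒ that that that that zero that S C ⇒ that that that that zero that store C ⇒ that that that that zero that store store that store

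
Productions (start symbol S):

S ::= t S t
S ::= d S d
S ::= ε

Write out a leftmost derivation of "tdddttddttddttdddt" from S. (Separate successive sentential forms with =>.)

S => tSt => tdSdt => tddSddt => tdddSdddt => tdddtStdddt => tdddttSttdddt => tdddttdSdttdddt => tdddttddSddttdddt => tdddttddtStddttdddt => tdddttddttddttdddt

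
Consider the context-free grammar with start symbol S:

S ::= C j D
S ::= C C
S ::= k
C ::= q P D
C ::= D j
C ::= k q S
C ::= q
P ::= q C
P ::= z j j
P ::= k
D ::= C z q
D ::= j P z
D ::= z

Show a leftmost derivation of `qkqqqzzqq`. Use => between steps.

S => CC   [S ::= C C]
CC => qPDC   [C ::= q P D]
qPDC => qkDC   [P ::= k]
qkDC => qkCzqC   [D ::= C z q]
qkCzqC => qkqPDzqC   [C ::= q P D]
qkqPDzqC => qkqqCDzqC   [P ::= q C]
qkqqCDzqC => qkqqqDzqC   [C ::= q]
qkqqqDzqC => qkqqqzzqC   [D ::= z]
qkqqqzzqC => qkqqqzzqq   [C ::= q]

S => CC => qPDC => qkDC => qkCzqC => qkqPDzqC => qkqqCDzqC => qkqqqDzqC => qkqqqzzqC => qkqqqzzqq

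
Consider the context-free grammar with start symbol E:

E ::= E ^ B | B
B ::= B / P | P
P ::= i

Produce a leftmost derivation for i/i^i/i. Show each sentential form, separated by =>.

E=>E^B=>B^B=>B/P^B=>P/P^B=>i/P^B=>i/i^B=>i/i^B/P=>i/i^P/P=>i/i^i/P=>i/i^i/i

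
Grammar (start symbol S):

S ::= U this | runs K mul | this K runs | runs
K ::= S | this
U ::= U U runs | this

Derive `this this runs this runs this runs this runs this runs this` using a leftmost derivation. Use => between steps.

S => U this   [S ::= U this]
U this => U U runs this   [U ::= U U runs]
U U runs this => U U runs U runs this   [U ::= U U runs]
U U runs U runs this => U U runs U runs U runs this   [U ::= U U runs]
U U runs U runs U runs this => U U runs U runs U runs U runs this   [U ::= U U runs]
U U runs U runs U runs U runs this => U U runs U runs U runs U runs U runs this   [U ::= U U runs]
U U runs U runs U runs U runs U runs this => this U runs U runs U runs U runs U runs this   [U ::= this]
this U runs U runs U runs U runs U runs this => this this runs U runs U runs U runs U runs this   [U ::= this]
this this runs U runs U runs U runs U runs this => this this runs this runs U runs U runs U runs this   [U ::= this]
this this runs this runs U runs U runs U runs this => this this runs this runs this runs U runs U runs this   [U ::= this]
this this runs this runs this runs U runs U runs this => this this runs this runs this runs this runs U runs this   [U ::= this]
this this runs this runs this runs this runs U runs this => this this runs this runs this runs this runs this runs this   [U ::= this]

S => U this => U U runs this => U U runs U runs this => U U runs U runs U runs this => U U runs U runs U runs U runs this => U U runs U runs U runs U runs U runs this => this U runs U runs U runs U runs U runs this => this this runs U runs U runs U runs U runs this => this this runs this runs U runs U runs U runs this => this this runs this runs this runs U runs U runs this => this this runs this runs this runs this runs U runs this => this this runs this runs this runs this runs this runs this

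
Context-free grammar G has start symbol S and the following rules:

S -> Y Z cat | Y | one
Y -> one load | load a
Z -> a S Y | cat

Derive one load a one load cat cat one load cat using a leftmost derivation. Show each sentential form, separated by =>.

S => Y Z cat   [S -> Y Z cat]
Y Z cat => one load Z cat   [Y -> one load]
one load Z cat => one load a S Y cat   [Z -> a S Y]
one load a S Y cat => one load a Y Z cat Y cat   [S -> Y Z cat]
one load a Y Z cat Y cat => one load a one load Z cat Y cat   [Y -> one load]
one load a one load Z cat Y cat => one load a one load cat cat Y cat   [Z -> cat]
one load a one load cat cat Y cat => one load a one load cat cat one load cat   [Y -> one load]

S => Y Z cat => one load Z cat => one load a S Y cat => one load a Y Z cat Y cat => one load a one load Z cat Y cat => one load a one load cat cat Y cat => one load a one load cat cat one load cat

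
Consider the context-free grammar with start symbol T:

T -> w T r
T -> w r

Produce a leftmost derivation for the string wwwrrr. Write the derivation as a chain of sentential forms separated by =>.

T => wTr => wwTrr => wwwrrr

T => wTr   [T -> w T r]
wTr => wwTrr   [T -> w T r]
wwTrr => wwwrrr   [T -> w r]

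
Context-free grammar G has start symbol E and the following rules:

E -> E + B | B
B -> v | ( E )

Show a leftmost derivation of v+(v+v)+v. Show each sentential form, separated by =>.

E => E+B   [E -> E + B]
E+B => E+B+B   [E -> E + B]
E+B+B => B+B+B   [E -> B]
B+B+B => v+B+B   [B -> v]
v+B+B => v+(E)+B   [B -> ( E )]
v+(E)+B => v+(E+B)+B   [E -> E + B]
v+(E+B)+B => v+(B+B)+B   [E -> B]
v+(B+B)+B => v+(v+B)+B   [B -> v]
v+(v+B)+B => v+(v+v)+B   [B -> v]
v+(v+v)+B => v+(v+v)+v   [B -> v]

E => E+B => E+B+B => B+B+B => v+B+B => v+(E)+B => v+(E+B)+B => v+(B+B)+B => v+(v+B)+B => v+(v+v)+B => v+(v+v)+v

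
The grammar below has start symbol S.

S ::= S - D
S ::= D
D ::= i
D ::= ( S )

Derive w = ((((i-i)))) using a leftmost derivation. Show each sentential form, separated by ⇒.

S⇒D⇒(S)⇒(D)⇒((S))⇒((D))⇒(((S)))⇒(((D)))⇒((((S))))⇒((((S-D))))⇒((((D-D))))⇒((((i-D))))⇒((((i-i))))

S ⇒ D   [S ::= D]
D ⇒ (S)   [D ::= ( S )]
(S) ⇒ (D)   [S ::= D]
(D) ⇒ ((S))   [D ::= ( S )]
((S)) ⇒ ((D))   [S ::= D]
((D)) ⇒ (((S)))   [D ::= ( S )]
(((S))) ⇒ (((D)))   [S ::= D]
(((D))) ⇒ ((((S))))   [D ::= ( S )]
((((S)))) ⇒ ((((S-D))))   [S ::= S - D]
((((S-D)))) ⇒ ((((D-D))))   [S ::= D]
((((D-D)))) ⇒ ((((i-D))))   [D ::= i]
((((i-D)))) ⇒ ((((i-i))))   [D ::= i]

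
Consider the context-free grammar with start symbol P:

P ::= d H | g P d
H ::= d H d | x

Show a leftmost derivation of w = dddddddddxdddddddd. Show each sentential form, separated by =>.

P => dH => ddHd => dddHdd => ddddHddd => dddddHdddd => ddddddHddddd => dddddddHdddddd => ddddddddHddddddd => dddddddddHdddddddd => dddddddddxdddddddd

P => dH   [P ::= d H]
dH => ddHd   [H ::= d H d]
ddHd => dddHdd   [H ::= d H d]
dddHdd => ddddHddd   [H ::= d H d]
ddddHddd => dddddHdddd   [H ::= d H d]
dddddHdddd => ddddddHddddd   [H ::= d H d]
ddddddHddddd => dddddddHdddddd   [H ::= d H d]
dddddddHdddddd => ddddddddHddddddd   [H ::= d H d]
ddddddddHddddddd => dddddddddHdddddddd   [H ::= d H d]
dddddddddHdddddddd => dddddddddxdddddddd   [H ::= x]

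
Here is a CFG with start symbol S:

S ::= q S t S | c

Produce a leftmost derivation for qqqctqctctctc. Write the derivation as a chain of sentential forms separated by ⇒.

S ⇒ qStS ⇒ qqStStS ⇒ qqqStStStS ⇒ qqqctStStS ⇒ qqqctqStStStS ⇒ qqqctqctStStS ⇒ qqqctqctctStS ⇒ qqqctqctctctS ⇒ qqqctqctctctc

S ⇒ qStS   [S ::= q S t S]
qStS ⇒ qqStStS   [S ::= q S t S]
qqStStS ⇒ qqqStStStS   [S ::= q S t S]
qqqStStStS ⇒ qqqctStStS   [S ::= c]
qqqctStStS ⇒ qqqctqStStStS   [S ::= q S t S]
qqqctqStStStS ⇒ qqqctqctStStS   [S ::= c]
qqqctqctStStS ⇒ qqqctqctctStS   [S ::= c]
qqqctqctctStS ⇒ qqqctqctctctS   [S ::= c]
qqqctqctctctS ⇒ qqqctqctctctc   [S ::= c]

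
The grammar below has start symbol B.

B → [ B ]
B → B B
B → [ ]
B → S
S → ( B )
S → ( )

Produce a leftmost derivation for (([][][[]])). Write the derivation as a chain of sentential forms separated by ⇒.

B⇒S⇒(B)⇒(S)⇒((B))⇒((BB))⇒((BBB))⇒(([]BB))⇒(([][]B))⇒(([][][B]))⇒(([][][[]]))

B ⇒ S   [B → S]
S ⇒ (B)   [S → ( B )]
(B) ⇒ (S)   [B → S]
(S) ⇒ ((B))   [S → ( B )]
((B)) ⇒ ((BB))   [B → B B]
((BB)) ⇒ ((BBB))   [B → B B]
((BBB)) ⇒ (([]BB))   [B → [ ]]
(([]BB)) ⇒ (([][]B))   [B → [ ]]
(([][]B)) ⇒ (([][][B]))   [B → [ B ]]
(([][][B])) ⇒ (([][][[]]))   [B → [ ]]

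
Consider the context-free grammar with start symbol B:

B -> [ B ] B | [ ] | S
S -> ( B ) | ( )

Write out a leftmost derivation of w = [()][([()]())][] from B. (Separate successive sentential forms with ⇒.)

B⇒[B]B⇒[S]B⇒[()]B⇒[()][B]B⇒[()][S]B⇒[()][(B)]B⇒[()][([B]B)]B⇒[()][([S]B)]B⇒[()][([()]B)]B⇒[()][([()]S)]B⇒[()][([()]())]B⇒[()][([()]())][]

B ⇒ [B]B   [B -> [ B ] B]
[B]B ⇒ [S]B   [B -> S]
[S]B ⇒ [()]B   [S -> ( )]
[()]B ⇒ [()][B]B   [B -> [ B ] B]
[()][B]B ⇒ [()][S]B   [B -> S]
[()][S]B ⇒ [()][(B)]B   [S -> ( B )]
[()][(B)]B ⇒ [()][([B]B)]B   [B -> [ B ] B]
[()][([B]B)]B ⇒ [()][([S]B)]B   [B -> S]
[()][([S]B)]B ⇒ [()][([()]B)]B   [S -> ( )]
[()][([()]B)]B ⇒ [()][([()]S)]B   [B -> S]
[()][([()]S)]B ⇒ [()][([()]())]B   [S -> ( )]
[()][([()]())]B ⇒ [()][([()]())][]   [B -> [ ]]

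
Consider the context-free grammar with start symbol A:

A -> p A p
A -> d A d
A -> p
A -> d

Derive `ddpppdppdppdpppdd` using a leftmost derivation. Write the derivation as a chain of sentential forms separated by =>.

A => dAd   [A -> d A d]
dAd => ddAdd   [A -> d A d]
ddAdd => ddpApdd   [A -> p A p]
ddpApdd => ddppAppdd   [A -> p A p]
ddppAppdd => ddpppApppdd   [A -> p A p]
ddpppApppdd => ddpppdAdpppdd   [A -> d A d]
ddpppdAdpppdd => ddpppdpApdpppdd   [A -> p A p]
ddpppdpApdpppdd => ddpppdppAppdpppdd   [A -> p A p]
ddpppdppAppdpppdd => ddpppdppdppdpppdd   [A -> d]

A => dAd => ddAdd => ddpApdd => ddppAppdd => ddpppApppdd => ddpppdAdpppdd => ddpppdpApdpppdd => ddpppdppAppdpppdd => ddpppdppdppdpppdd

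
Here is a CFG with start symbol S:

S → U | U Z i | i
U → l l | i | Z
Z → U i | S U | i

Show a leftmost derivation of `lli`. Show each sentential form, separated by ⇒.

S⇒U⇒Z⇒Ui⇒lli

S ⇒ U   [S → U]
U ⇒ Z   [U → Z]
Z ⇒ Ui   [Z → U i]
Ui ⇒ lli   [U → l l]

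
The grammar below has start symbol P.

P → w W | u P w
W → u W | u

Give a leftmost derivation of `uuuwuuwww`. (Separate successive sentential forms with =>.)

P=>uPw=>uuPww=>uuuPwww=>uuuwWwww=>uuuwuWwww=>uuuwuuwww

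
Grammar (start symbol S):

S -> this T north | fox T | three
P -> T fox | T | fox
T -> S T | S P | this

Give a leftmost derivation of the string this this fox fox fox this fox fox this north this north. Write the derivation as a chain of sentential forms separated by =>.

S => this T north => this S T north => this this T north T north => this this S T north T north => this this fox T T north T north => this this fox S P T north T north => this this fox fox T P T north T north => this this fox fox S P P T north T north => this this fox fox fox T P P T north T north => this this fox fox fox this P P T north T north => this this fox fox fox this fox P T north T north => this this fox fox fox this fox fox T north T north => this this fox fox fox this fox fox this north T north => this this fox fox fox this fox fox this north this north

S => this T north   [S -> this T north]
this T north => this S T north   [T -> S T]
this S T north => this this T north T north   [S -> this T north]
this this T north T north => this this S T north T north   [T -> S T]
this this S T north T north => this this fox T T north T north   [S -> fox T]
this this fox T T north T north => this this fox S P T north T north   [T -> S P]
this this fox S P T north T north => this this fox fox T P T north T north   [S -> fox T]
this this fox fox T P T north T north => this this fox fox S P P T north T north   [T -> S P]
this this fox fox S P P T north T north => this this fox fox fox T P P T north T north   [S -> fox T]
this this fox fox fox T P P T north T north => this this fox fox fox this P P T north T north   [T -> this]
this this fox fox fox this P P T north T north => this this fox fox fox this fox P T north T north   [P -> fox]
this this fox fox fox this fox P T north T north => this this fox fox fox this fox fox T north T north   [P -> fox]
this this fox fox fox this fox fox T north T north => this this fox fox fox this fox fox this north T north   [T -> this]
this this fox fox fox this fox fox this north T north => this this fox fox fox this fox fox this north this north   [T -> this]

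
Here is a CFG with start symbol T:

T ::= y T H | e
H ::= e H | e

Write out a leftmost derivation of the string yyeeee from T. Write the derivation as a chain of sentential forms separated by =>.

T => yTH   [T ::= y T H]
yTH => yyTHH   [T ::= y T H]
yyTHH => yyeHH   [T ::= e]
yyeHH => yyeeHH   [H ::= e H]
yyeeHH => yyeeeH   [H ::= e]
yyeeeH => yyeeee   [H ::= e]

T => yTH => yyTHH => yyeHH => yyeeHH => yyeeeH => yyeeee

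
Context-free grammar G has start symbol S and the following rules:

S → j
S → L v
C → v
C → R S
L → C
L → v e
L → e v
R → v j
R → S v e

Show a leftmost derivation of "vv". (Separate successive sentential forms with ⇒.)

S⇒Lv⇒Cv⇒vv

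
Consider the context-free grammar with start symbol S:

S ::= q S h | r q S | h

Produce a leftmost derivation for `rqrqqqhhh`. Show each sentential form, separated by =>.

S => rqS => rqrqS => rqrqqSh => rqrqqqShh => rqrqqqhhh

S => rqS   [S ::= r q S]
rqS => rqrqS   [S ::= r q S]
rqrqS => rqrqqSh   [S ::= q S h]
rqrqqSh => rqrqqqShh   [S ::= q S h]
rqrqqqShh => rqrqqqhhh   [S ::= h]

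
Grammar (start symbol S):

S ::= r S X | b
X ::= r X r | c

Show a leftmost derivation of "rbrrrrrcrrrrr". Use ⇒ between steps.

S ⇒ rSX   [S ::= r S X]
rSX ⇒ rbX   [S ::= b]
rbX ⇒ rbrXr   [X ::= r X r]
rbrXr ⇒ rbrrXrr   [X ::= r X r]
rbrrXrr ⇒ rbrrrXrrr   [X ::= r X r]
rbrrrXrrr ⇒ rbrrrrXrrrr   [X ::= r X r]
rbrrrrXrrrr ⇒ rbrrrrrXrrrrr   [X ::= r X r]
rbrrrrrXrrrrr ⇒ rbrrrrrcrrrrr   [X ::= c]

S ⇒ rSX ⇒ rbX ⇒ rbrXr ⇒ rbrrXrr ⇒ rbrrrXrrr ⇒ rbrrrrXrrrr ⇒ rbrrrrrXrrrrr ⇒ rbrrrrrcrrrrr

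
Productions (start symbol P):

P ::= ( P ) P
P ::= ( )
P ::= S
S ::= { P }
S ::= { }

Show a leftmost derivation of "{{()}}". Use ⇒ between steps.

P ⇒ S ⇒ {P} ⇒ {S} ⇒ {{P}} ⇒ {{()}}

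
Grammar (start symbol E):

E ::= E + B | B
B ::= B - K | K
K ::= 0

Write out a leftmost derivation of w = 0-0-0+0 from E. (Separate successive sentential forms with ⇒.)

E ⇒ E+B ⇒ B+B ⇒ B-K+B ⇒ B-K-K+B ⇒ K-K-K+B ⇒ 0-K-K+B ⇒ 0-0-K+B ⇒ 0-0-0+B ⇒ 0-0-0+K ⇒ 0-0-0+0

E ⇒ E+B   [E ::= E + B]
E+B ⇒ B+B   [E ::= B]
B+B ⇒ B-K+B   [B ::= B - K]
B-K+B ⇒ B-K-K+B   [B ::= B - K]
B-K-K+B ⇒ K-K-K+B   [B ::= K]
K-K-K+B ⇒ 0-K-K+B   [K ::= 0]
0-K-K+B ⇒ 0-0-K+B   [K ::= 0]
0-0-K+B ⇒ 0-0-0+B   [K ::= 0]
0-0-0+B ⇒ 0-0-0+K   [B ::= K]
0-0-0+K ⇒ 0-0-0+0   [K ::= 0]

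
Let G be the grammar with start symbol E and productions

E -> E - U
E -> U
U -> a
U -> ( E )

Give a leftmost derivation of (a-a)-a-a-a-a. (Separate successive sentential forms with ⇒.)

E ⇒ E-U ⇒ E-U-U ⇒ E-U-U-U ⇒ E-U-U-U-U ⇒ U-U-U-U-U ⇒ (E)-U-U-U-U ⇒ (E-U)-U-U-U-U ⇒ (U-U)-U-U-U-U ⇒ (a-U)-U-U-U-U ⇒ (a-a)-U-U-U-U ⇒ (a-a)-a-U-U-U ⇒ (a-a)-a-a-U-U ⇒ (a-a)-a-a-a-U ⇒ (a-a)-a-a-a-a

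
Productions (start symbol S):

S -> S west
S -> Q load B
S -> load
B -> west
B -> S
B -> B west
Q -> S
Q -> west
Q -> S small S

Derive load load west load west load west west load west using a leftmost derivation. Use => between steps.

S => Q load B => S load B => S west load B => Q load B west load B => S load B west load B => Q load B load B west load B => S load B load B west load B => load load B load B west load B => load load S load B west load B => load load Q load B load B west load B => load load west load B load B west load B => load load west load west load B west load B => load load west load west load west west load B => load load west load west load west west load west

S => Q load B   [S -> Q load B]
Q load B => S load B   [Q -> S]
S load B => S west load B   [S -> S west]
S west load B => Q load B west load B   [S -> Q load B]
Q load B west load B => S load B west load B   [Q -> S]
S load B west load B => Q load B load B west load B   [S -> Q load B]
Q load B load B west load B => S load B load B west load B   [Q -> S]
S load B load B west load B => load load B load B west load B   [S -> load]
load load B load B west load B => load load S load B west load B   [B -> S]
load load S load B west load B => load load Q load B load B west load B   [S -> Q load B]
load load Q load B load B west load B => load load west load B load B west load B   [Q -> west]
load load west load B load B west load B => load load west load west load B west load B   [B -> west]
load load west load west load B west load B => load load west load west load west west load B   [B -> west]
load load west load west load west west load B => load load west load west load west west load west   [B -> west]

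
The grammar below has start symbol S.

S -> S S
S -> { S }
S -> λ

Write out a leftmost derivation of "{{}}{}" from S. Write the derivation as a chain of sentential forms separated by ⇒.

S⇒SS⇒{S}S⇒{{S}}S⇒{{}}S⇒{{}}{S}⇒{{}}{}

S ⇒ SS   [S -> S S]
SS ⇒ {S}S   [S -> { S }]
{S}S ⇒ {{S}}S   [S -> { S }]
{{S}}S ⇒ {{}}S   [S -> λ]
{{}}S ⇒ {{}}{S}   [S -> { S }]
{{}}{S} ⇒ {{}}{}   [S -> λ]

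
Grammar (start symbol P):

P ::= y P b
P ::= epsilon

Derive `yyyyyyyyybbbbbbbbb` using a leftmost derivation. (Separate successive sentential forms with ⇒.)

P ⇒ yPb   [P ::= y P b]
yPb ⇒ yyPbb   [P ::= y P b]
yyPbb ⇒ yyyPbbb   [P ::= y P b]
yyyPbbb ⇒ yyyyPbbbb   [P ::= y P b]
yyyyPbbbb ⇒ yyyyyPbbbbb   [P ::= y P b]
yyyyyPbbbbb ⇒ yyyyyyPbbbbbb   [P ::= y P b]
yyyyyyPbbbbbb ⇒ yyyyyyyPbbbbbbb   [P ::= y P b]
yyyyyyyPbbbbbbb ⇒ yyyyyyyyPbbbbbbbb   [P ::= y P b]
yyyyyyyyPbbbbbbbb ⇒ yyyyyyyyyPbbbbbbbbb   [P ::= y P b]
yyyyyyyyyPbbbbbbbbb ⇒ yyyyyyyyybbbbbbbbb   [P ::= epsilon]

P ⇒ yPb ⇒ yyPbb ⇒ yyyPbbb ⇒ yyyyPbbbb ⇒ yyyyyPbbbbb ⇒ yyyyyyPbbbbbb ⇒ yyyyyyyPbbbbbbb ⇒ yyyyyyyyPbbbbbbbb ⇒ yyyyyyyyyPbbbbbbbbb ⇒ yyyyyyyyybbbbbbbbb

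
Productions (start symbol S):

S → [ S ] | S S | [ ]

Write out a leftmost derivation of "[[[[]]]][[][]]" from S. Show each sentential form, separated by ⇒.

S ⇒ SS   [S → S S]
SS ⇒ [S]S   [S → [ S ]]
[S]S ⇒ [[S]]S   [S → [ S ]]
[[S]]S ⇒ [[[S]]]S   [S → [ S ]]
[[[S]]]S ⇒ [[[[]]]]S   [S → [ ]]
[[[[]]]]S ⇒ [[[[]]]][S]   [S → [ S ]]
[[[[]]]][S] ⇒ [[[[]]]][SS]   [S → S S]
[[[[]]]][SS] ⇒ [[[[]]]][[]S]   [S → [ ]]
[[[[]]]][[]S] ⇒ [[[[]]]][[][]]   [S → [ ]]

S ⇒ SS ⇒ [S]S ⇒ [[S]]S ⇒ [[[S]]]S ⇒ [[[[]]]]S ⇒ [[[[]]]][S] ⇒ [[[[]]]][SS] ⇒ [[[[]]]][[]S] ⇒ [[[[]]]][[][]]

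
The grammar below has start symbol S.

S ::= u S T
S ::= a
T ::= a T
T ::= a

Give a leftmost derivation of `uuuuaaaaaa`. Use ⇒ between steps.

S⇒uST⇒uuSTT⇒uuuSTTT⇒uuuuSTTTT⇒uuuuaTTTT⇒uuuuaaTTTT⇒uuuuaaaTTT⇒uuuuaaaaTT⇒uuuuaaaaaT⇒uuuuaaaaaa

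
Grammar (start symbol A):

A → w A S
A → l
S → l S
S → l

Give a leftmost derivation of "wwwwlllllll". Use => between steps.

A => wAS   [A → w A S]
wAS => wwASS   [A → w A S]
wwASS => wwwASSS   [A → w A S]
wwwASSS => wwwwASSSS   [A → w A S]
wwwwASSSS => wwwwlSSSS   [A → l]
wwwwlSSSS => wwwwllSSSS   [S → l S]
wwwwllSSSS => wwwwlllSSSS   [S → l S]
wwwwlllSSSS => wwwwllllSSS   [S → l]
wwwwllllSSS => wwwwlllllSS   [S → l]
wwwwlllllSS => wwwwllllllS   [S → l]
wwwwllllllS => wwwwlllllll   [S → l]

A=>wAS=>wwASS=>wwwASSS=>wwwwASSSS=>wwwwlSSSS=>wwwwllSSSS=>wwwwlllSSSS=>wwwwllllSSS=>wwwwlllllSS=>wwwwllllllS=>wwwwlllllll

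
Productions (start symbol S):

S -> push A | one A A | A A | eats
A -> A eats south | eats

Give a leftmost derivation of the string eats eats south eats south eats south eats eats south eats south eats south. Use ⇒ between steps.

S ⇒ A A ⇒ A eats south A ⇒ A eats south eats south A ⇒ A eats south eats south eats south A ⇒ eats eats south eats south eats south A ⇒ eats eats south eats south eats south A eats south ⇒ eats eats south eats south eats south A eats south eats south ⇒ eats eats south eats south eats south A eats south eats south eats south ⇒ eats eats south eats south eats south eats eats south eats south eats south

S ⇒ A A   [S -> A A]
A A ⇒ A eats south A   [A -> A eats south]
A eats south A ⇒ A eats south eats south A   [A -> A eats south]
A eats south eats south A ⇒ A eats south eats south eats south A   [A -> A eats south]
A eats south eats south eats south A ⇒ eats eats south eats south eats south A   [A -> eats]
eats eats south eats south eats south A ⇒ eats eats south eats south eats south A eats south   [A -> A eats south]
eats eats south eats south eats south A eats south ⇒ eats eats south eats south eats south A eats south eats south   [A -> A eats south]
eats eats south eats south eats south A eats south eats south ⇒ eats eats south eats south eats south A eats south eats south eats south   [A -> A eats south]
eats eats south eats south eats south A eats south eats south eats south ⇒ eats eats south eats south eats south eats eats south eats south eats south   [A -> eats]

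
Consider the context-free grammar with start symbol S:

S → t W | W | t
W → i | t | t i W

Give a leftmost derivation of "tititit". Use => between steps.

S => W => tiW => titiW => tititiW => tititit

S => W   [S → W]
W => tiW   [W → t i W]
tiW => titiW   [W → t i W]
titiW => tititiW   [W → t i W]
tititiW => tititit   [W → t]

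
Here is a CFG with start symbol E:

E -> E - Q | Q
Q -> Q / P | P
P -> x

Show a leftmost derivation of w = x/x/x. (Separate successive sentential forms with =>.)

E => Q => Q/P => Q/P/P => P/P/P => x/P/P => x/x/P => x/x/x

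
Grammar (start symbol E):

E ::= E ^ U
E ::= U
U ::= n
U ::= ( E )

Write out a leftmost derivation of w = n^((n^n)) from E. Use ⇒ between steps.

E ⇒ E^U ⇒ U^U ⇒ n^U ⇒ n^(E) ⇒ n^(U) ⇒ n^((E)) ⇒ n^((E^U)) ⇒ n^((U^U)) ⇒ n^((n^U)) ⇒ n^((n^n))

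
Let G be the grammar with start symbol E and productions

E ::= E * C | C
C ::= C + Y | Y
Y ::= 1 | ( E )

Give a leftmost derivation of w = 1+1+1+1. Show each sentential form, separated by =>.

E => C   [E ::= C]
C => C+Y   [C ::= C + Y]
C+Y => C+Y+Y   [C ::= C + Y]
C+Y+Y => C+Y+Y+Y   [C ::= C + Y]
C+Y+Y+Y => Y+Y+Y+Y   [C ::= Y]
Y+Y+Y+Y => 1+Y+Y+Y   [Y ::= 1]
1+Y+Y+Y => 1+1+Y+Y   [Y ::= 1]
1+1+Y+Y => 1+1+1+Y   [Y ::= 1]
1+1+1+Y => 1+1+1+1   [Y ::= 1]

E => C => C+Y => C+Y+Y => C+Y+Y+Y => Y+Y+Y+Y => 1+Y+Y+Y => 1+1+Y+Y => 1+1+1+Y => 1+1+1+1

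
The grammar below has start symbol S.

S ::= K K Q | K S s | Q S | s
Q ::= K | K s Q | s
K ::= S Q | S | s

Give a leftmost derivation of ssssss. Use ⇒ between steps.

S ⇒ KKQ ⇒ SKQ ⇒ QSKQ ⇒ KsQSKQ ⇒ ssQSKQ ⇒ sssSKQ ⇒ ssssKQ ⇒ sssssQ ⇒ ssssss

S ⇒ KKQ   [S ::= K K Q]
KKQ ⇒ SKQ   [K ::= S]
SKQ ⇒ QSKQ   [S ::= Q S]
QSKQ ⇒ KsQSKQ   [Q ::= K s Q]
KsQSKQ ⇒ ssQSKQ   [K ::= s]
ssQSKQ ⇒ sssSKQ   [Q ::= s]
sssSKQ ⇒ ssssKQ   [S ::= s]
ssssKQ ⇒ sssssQ   [K ::= s]
sssssQ ⇒ ssssss   [Q ::= s]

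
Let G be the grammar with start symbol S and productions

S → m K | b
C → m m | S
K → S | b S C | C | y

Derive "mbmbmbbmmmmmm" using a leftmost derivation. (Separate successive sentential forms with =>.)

S => mK => mbSC => mbmKC => mbmbSCC => mbmbmKCC => mbmbmbSCCC => mbmbmbbCCC => mbmbmbbmmCC => mbmbmbbmmmmC => mbmbmbbmmmmmm

S => mK   [S → m K]
mK => mbSC   [K → b S C]
mbSC => mbmKC   [S → m K]
mbmKC => mbmbSCC   [K → b S C]
mbmbSCC => mbmbmKCC   [S → m K]
mbmbmKCC => mbmbmbSCCC   [K → b S C]
mbmbmbSCCC => mbmbmbbCCC   [S → b]
mbmbmbbCCC => mbmbmbbmmCC   [C → m m]
mbmbmbbmmCC => mbmbmbbmmmmC   [C → m m]
mbmbmbbmmmmC => mbmbmbbmmmmmm   [C → m m]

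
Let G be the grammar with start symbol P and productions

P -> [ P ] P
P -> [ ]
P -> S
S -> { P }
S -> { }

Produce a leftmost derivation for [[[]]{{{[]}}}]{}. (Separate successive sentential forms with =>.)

P => [P]P   [P -> [ P ] P]
[P]P => [[P]P]P   [P -> [ P ] P]
[[P]P]P => [[[]]P]P   [P -> [ ]]
[[[]]P]P => [[[]]S]P   [P -> S]
[[[]]S]P => [[[]]{P}]P   [S -> { P }]
[[[]]{P}]P => [[[]]{S}]P   [P -> S]
[[[]]{S}]P => [[[]]{{P}}]P   [S -> { P }]
[[[]]{{P}}]P => [[[]]{{S}}]P   [P -> S]
[[[]]{{S}}]P => [[[]]{{{P}}}]P   [S -> { P }]
[[[]]{{{P}}}]P => [[[]]{{{[]}}}]P   [P -> [ ]]
[[[]]{{{[]}}}]P => [[[]]{{{[]}}}]S   [P -> S]
[[[]]{{{[]}}}]S => [[[]]{{{[]}}}]{}   [S -> { }]

P=>[P]P=>[[P]P]P=>[[[]]P]P=>[[[]]S]P=>[[[]]{P}]P=>[[[]]{S}]P=>[[[]]{{P}}]P=>[[[]]{{S}}]P=>[[[]]{{{P}}}]P=>[[[]]{{{[]}}}]P=>[[[]]{{{[]}}}]S=>[[[]]{{{[]}}}]{}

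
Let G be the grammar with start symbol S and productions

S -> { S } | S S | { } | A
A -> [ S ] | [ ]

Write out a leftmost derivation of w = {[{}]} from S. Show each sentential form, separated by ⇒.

S ⇒ {S} ⇒ {A} ⇒ {[S]} ⇒ {[{}]}

S ⇒ {S}   [S -> { S }]
{S} ⇒ {A}   [S -> A]
{A} ⇒ {[S]}   [A -> [ S ]]
{[S]} ⇒ {[{}]}   [S -> { }]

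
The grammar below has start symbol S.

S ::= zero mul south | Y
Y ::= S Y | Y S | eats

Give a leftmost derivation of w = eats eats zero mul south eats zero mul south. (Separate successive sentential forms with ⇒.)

S ⇒ Y ⇒ Y S ⇒ S Y S ⇒ Y Y S ⇒ Y S Y S ⇒ S Y S Y S ⇒ Y Y S Y S ⇒ eats Y S Y S ⇒ eats eats S Y S ⇒ eats eats zero mul south Y S ⇒ eats eats zero mul south eats S ⇒ eats eats zero mul south eats zero mul south

S ⇒ Y   [S ::= Y]
Y ⇒ Y S   [Y ::= Y S]
Y S ⇒ S Y S   [Y ::= S Y]
S Y S ⇒ Y Y S   [S ::= Y]
Y Y S ⇒ Y S Y S   [Y ::= Y S]
Y S Y S ⇒ S Y S Y S   [Y ::= S Y]
S Y S Y S ⇒ Y Y S Y S   [S ::= Y]
Y Y S Y S ⇒ eats Y S Y S   [Y ::= eats]
eats Y S Y S ⇒ eats eats S Y S   [Y ::= eats]
eats eats S Y S ⇒ eats eats zero mul south Y S   [S ::= zero mul south]
eats eats zero mul south Y S ⇒ eats eats zero mul south eats S   [Y ::= eats]
eats eats zero mul south eats S ⇒ eats eats zero mul south eats zero mul south   [S ::= zero mul south]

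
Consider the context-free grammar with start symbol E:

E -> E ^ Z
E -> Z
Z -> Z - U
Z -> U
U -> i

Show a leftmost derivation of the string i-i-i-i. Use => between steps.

E => Z   [E -> Z]
Z => Z-U   [Z -> Z - U]
Z-U => Z-U-U   [Z -> Z - U]
Z-U-U => Z-U-U-U   [Z -> Z - U]
Z-U-U-U => U-U-U-U   [Z -> U]
U-U-U-U => i-U-U-U   [U -> i]
i-U-U-U => i-i-U-U   [U -> i]
i-i-U-U => i-i-i-U   [U -> i]
i-i-i-U => i-i-i-i   [U -> i]

E=>Z=>Z-U=>Z-U-U=>Z-U-U-U=>U-U-U-U=>i-U-U-U=>i-i-U-U=>i-i-i-U=>i-i-i-i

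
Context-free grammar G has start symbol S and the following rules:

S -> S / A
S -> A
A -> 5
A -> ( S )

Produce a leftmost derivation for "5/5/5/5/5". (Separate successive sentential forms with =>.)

S=>S/A=>S/A/A=>S/A/A/A=>S/A/A/A/A=>A/A/A/A/A=>5/A/A/A/A=>5/5/A/A/A=>5/5/5/A/A=>5/5/5/5/A=>5/5/5/5/5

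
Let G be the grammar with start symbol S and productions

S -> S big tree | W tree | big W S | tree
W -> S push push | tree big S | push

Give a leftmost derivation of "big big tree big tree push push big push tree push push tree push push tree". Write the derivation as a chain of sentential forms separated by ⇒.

S ⇒ big W S ⇒ big S push push S ⇒ big W tree push push S ⇒ big S push push tree push push S ⇒ big big W S push push tree push push S ⇒ big big S push push S push push tree push push S ⇒ big big S big tree push push S push push tree push push S ⇒ big big tree big tree push push S push push tree push push S ⇒ big big tree big tree push push big W S push push tree push push S ⇒ big big tree big tree push push big push S push push tree push push S ⇒ big big tree big tree push push big push tree push push tree push push S ⇒ big big tree big tree push push big push tree push push tree push push tree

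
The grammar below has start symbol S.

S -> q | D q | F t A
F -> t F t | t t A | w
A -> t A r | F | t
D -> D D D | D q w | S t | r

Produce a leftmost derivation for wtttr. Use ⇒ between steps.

S⇒FtA⇒wtA⇒wttAr⇒wtttr

S ⇒ FtA   [S -> F t A]
FtA ⇒ wtA   [F -> w]
wtA ⇒ wttAr   [A -> t A r]
wttAr ⇒ wtttr   [A -> t]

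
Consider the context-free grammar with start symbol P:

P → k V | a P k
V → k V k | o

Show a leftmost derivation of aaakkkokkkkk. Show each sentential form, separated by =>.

P=>aPk=>aaPkk=>aaaPkkk=>aaakVkkk=>aaakkVkkkk=>aaakkkVkkkkk=>aaakkkokkkkk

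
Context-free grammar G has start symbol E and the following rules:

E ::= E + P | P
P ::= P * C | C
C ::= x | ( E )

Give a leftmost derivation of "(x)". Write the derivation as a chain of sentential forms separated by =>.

E=>P=>C=>(E)=>(P)=>(C)=>(x)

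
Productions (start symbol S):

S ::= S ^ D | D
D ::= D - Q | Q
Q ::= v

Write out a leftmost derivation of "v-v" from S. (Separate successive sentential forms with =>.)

S => D   [S ::= D]
D => D-Q   [D ::= D - Q]
D-Q => Q-Q   [D ::= Q]
Q-Q => v-Q   [Q ::= v]
v-Q => v-v   [Q ::= v]

S=>D=>D-Q=>Q-Q=>v-Q=>v-v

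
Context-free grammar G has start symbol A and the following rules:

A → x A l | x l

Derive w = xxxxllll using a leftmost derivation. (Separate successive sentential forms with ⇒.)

A⇒xAl⇒xxAll⇒xxxAlll⇒xxxxllll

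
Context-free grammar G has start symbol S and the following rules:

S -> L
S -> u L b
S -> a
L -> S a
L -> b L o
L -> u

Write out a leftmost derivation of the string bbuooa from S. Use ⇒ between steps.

S ⇒ L ⇒ Sa ⇒ La ⇒ bLoa ⇒ bbLooa ⇒ bbuooa

S ⇒ L   [S -> L]
L ⇒ Sa   [L -> S a]
Sa ⇒ La   [S -> L]
La ⇒ bLoa   [L -> b L o]
bLoa ⇒ bbLooa   [L -> b L o]
bbLooa ⇒ bbuooa   [L -> u]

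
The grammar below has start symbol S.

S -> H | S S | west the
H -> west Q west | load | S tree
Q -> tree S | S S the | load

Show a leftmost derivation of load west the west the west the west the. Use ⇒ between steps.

S ⇒ S S ⇒ H S ⇒ load S ⇒ load S S ⇒ load S S S ⇒ load S S S S ⇒ load west the S S S ⇒ load west the west the S S ⇒ load west the west the west the S ⇒ load west the west the west the west the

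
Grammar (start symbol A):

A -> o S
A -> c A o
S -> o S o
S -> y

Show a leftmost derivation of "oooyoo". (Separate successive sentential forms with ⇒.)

A ⇒ oS ⇒ ooSo ⇒ oooSoo ⇒ oooyoo

A ⇒ oS   [A -> o S]
oS ⇒ ooSo   [S -> o S o]
ooSo ⇒ oooSoo   [S -> o S o]
oooSoo ⇒ oooyoo   [S -> y]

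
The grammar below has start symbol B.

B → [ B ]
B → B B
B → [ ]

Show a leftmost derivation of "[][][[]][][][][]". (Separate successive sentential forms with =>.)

B => BB => BBB => []BB => []BBB => [][]BB => [][]BBB => [][]BBBB => [][][B]BBB => [][][[]]BBB => [][][[]][]BB => [][][[]][][]B => [][][[]][][]BB => [][][[]][][][]B => [][][[]][][][][]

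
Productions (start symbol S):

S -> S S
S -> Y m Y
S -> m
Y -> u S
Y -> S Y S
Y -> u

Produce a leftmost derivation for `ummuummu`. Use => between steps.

S=>YmY=>SYSmY=>YmYYSmY=>uSmYYSmY=>ummYYSmY=>ummuYSmY=>ummuuSmY=>ummuummY=>ummuummu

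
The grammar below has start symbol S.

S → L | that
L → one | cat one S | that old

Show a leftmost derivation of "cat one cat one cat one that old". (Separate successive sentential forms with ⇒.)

S ⇒ L ⇒ cat one S ⇒ cat one L ⇒ cat one cat one S ⇒ cat one cat one L ⇒ cat one cat one cat one S ⇒ cat one cat one cat one L ⇒ cat one cat one cat one that old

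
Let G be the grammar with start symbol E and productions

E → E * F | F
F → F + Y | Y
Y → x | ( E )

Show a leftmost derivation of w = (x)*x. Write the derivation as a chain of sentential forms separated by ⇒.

E ⇒ E*F   [E → E * F]
E*F ⇒ F*F   [E → F]
F*F ⇒ Y*F   [F → Y]
Y*F ⇒ (E)*F   [Y → ( E )]
(E)*F ⇒ (F)*F   [E → F]
(F)*F ⇒ (Y)*F   [F → Y]
(Y)*F ⇒ (x)*F   [Y → x]
(x)*F ⇒ (x)*Y   [F → Y]
(x)*Y ⇒ (x)*x   [Y → x]

E⇒E*F⇒F*F⇒Y*F⇒(E)*F⇒(F)*F⇒(Y)*F⇒(x)*F⇒(x)*Y⇒(x)*x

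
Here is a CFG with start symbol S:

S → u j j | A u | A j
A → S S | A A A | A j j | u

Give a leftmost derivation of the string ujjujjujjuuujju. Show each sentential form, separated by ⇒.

S ⇒ Au ⇒ Ajju ⇒ AAAjju ⇒ SSAAjju ⇒ ujjSAAjju ⇒ ujjujjAAjju ⇒ ujjujjAAAAjju ⇒ ujjujjAjjAAAjju ⇒ ujjujjujjAAAjju ⇒ ujjujjujjuAAjju ⇒ ujjujjujjuuAjju ⇒ ujjujjujjuuujju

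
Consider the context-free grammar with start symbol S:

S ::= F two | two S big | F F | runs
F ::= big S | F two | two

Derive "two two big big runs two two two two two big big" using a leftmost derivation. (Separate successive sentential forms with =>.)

S => two S big => two two S big big => two two F F big big => two two F two F big big => two two F two two F big big => two two big S two two F big big => two two big F F two two F big big => two two big F two F two two F big big => two two big big S two F two two F big big => two two big big runs two F two two F big big => two two big big runs two two two two F big big => two two big big runs two two two two two big big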